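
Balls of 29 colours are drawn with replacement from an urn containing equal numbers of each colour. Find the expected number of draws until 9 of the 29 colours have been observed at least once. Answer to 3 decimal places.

10.554

With k distinct colours already seen, the next new one arrives after an expected 29/(29-k) draws.
Sum over k = 0,...,8: E = 29/29 + 29/28 + 29/27 + ... + 29/22 + 29/21 = 10.5535.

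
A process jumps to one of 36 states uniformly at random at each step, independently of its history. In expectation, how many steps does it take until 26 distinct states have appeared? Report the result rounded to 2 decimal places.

44.84

Going from k to k+1 distinct takes a geometric number of steps with mean 36/(36-k).
Sum over k = 0,...,25: E = 36/36 + 36/35 + 36/34 + ... + 36/12 + 36/11 = 44.841.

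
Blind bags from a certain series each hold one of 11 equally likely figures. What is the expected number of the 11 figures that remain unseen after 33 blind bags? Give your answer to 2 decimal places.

0.47

For each figure, P(unseen after 33) = (10/11)^33 = 0.043.
By linearity of expectation, E[unseen] = 11·(10/11)^33 = 0.474.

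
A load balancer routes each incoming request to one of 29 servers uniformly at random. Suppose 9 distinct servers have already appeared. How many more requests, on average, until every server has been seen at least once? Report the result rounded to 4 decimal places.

From k distinct to k+1 distinct takes on average 29/(29-k) requests.
Sum over k = 9,...,28: E = 29/20 + 29/19 + 29/18 + ... + 29/2 + 29/1 = 104.33445.

104.3345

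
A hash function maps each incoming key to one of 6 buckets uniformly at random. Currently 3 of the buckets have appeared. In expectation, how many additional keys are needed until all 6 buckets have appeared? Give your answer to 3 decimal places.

The wait to go from k to k+1 distinct buckets is geometric with mean 6/(6-k).
Sum over k = 3,...,5: E = 6/3 + 6/2 + 6/1 = 11.0000.

11.000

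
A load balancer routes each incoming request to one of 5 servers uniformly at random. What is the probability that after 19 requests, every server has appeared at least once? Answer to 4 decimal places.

0.9286

Let A_i be the event that server i is missing after 19 requests. By inclusion–exclusion on the A_i,
P(all seen) = Σ_{j=0}^{5} (-1)^j C(5,j)((5-j)/5)^19
= 1.00000 - 0.07206 + 0.00061 - 0.00000 + 0.00000 - 0.00000
= 0.92855.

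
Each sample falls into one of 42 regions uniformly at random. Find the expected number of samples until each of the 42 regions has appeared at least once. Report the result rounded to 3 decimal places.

The wait to go from k to k+1 distinct regions is geometric with mean 42/(42-k).
E[T] = 42/42 + 42/41 + 42/40 + ... + 42/2 + 42/1 = 42·H_{42}.
H_{42} = 4.3267, so E[T] = 181.7232.

181.723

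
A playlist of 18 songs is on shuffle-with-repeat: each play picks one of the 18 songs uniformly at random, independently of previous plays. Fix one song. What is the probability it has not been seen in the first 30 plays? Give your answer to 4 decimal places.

0.1800

On each play the fixed song fails to appear with probability 17/18.
P(still missing after 30) = (17/18)^30 = 0.18001.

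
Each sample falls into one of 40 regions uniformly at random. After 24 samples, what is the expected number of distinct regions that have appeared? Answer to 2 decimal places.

For each region, P(seen in 24 samples) = 1 - (39/40)^24 = 0.455.
By linearity of expectation, E[distinct seen] = 40·(1 - (39/40)^24) = 18.214.

18.21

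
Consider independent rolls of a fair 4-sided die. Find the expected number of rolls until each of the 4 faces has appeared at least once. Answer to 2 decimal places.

After k distinct faces have appeared, the next roll gives a new one with probability (4-k)/4, so the expected wait for the (k+1)-th is 4/(4-k).
E[T] = 4/4 + 4/3 + 4/2 + 4/1 = 4·H_{4}.
H_{4} = 2.083, so E[T] = 8.333.

8.33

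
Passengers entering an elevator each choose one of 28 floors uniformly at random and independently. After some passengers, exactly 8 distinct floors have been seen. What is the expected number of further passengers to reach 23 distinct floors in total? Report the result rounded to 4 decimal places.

From k distinct to k+1 distinct takes on average 28/(28-k) passengers.
Sum over k = 8,...,22: E = 28/20 + 28/19 + 28/18 + ... + 28/7 + 28/6 = 36.80338.

36.8034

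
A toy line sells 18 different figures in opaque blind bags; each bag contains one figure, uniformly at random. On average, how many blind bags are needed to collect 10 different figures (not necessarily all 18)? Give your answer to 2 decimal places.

With k distinct figures already seen, the next new one arrives after an expected 18/(18-k) blind bags.
Sum over k = 0,...,9: E = 18/18 + 18/17 + 18/16 + ... + 18/10 + 18/9 = 13.991.

13.99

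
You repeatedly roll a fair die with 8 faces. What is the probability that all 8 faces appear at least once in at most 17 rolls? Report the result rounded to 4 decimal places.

0.3656

Let A_i be the event that face i is missing after 17 rolls. By inclusion–exclusion on the A_i,
P(all seen) = Σ_{j=0}^{8} (-1)^j C(8,j)((8-j)/8)^17
= 1.00000 - 0.82647 + 0.21047 - 0.01897 + 0.00053 - 0.00000 + 0.00000 - 0.00000 + 0.00000
= 0.36556.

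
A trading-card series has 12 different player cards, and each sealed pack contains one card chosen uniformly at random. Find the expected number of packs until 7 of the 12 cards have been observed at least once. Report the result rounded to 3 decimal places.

9.839

With k distinct cards already seen, the next new one arrives after an expected 12/(12-k) packs.
Sum over k = 0,...,6: E = 12/12 + 12/11 + 12/10 + ... + 12/7 + 12/6 = 9.8385.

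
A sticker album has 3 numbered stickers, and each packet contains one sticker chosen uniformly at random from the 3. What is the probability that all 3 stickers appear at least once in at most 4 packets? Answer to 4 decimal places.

0.4444

Let A_i be the event that sticker i is missing after 4 packets. By inclusion–exclusion on the A_i,
P(all seen) = Σ_{j=0}^{3} (-1)^j C(3,j)((3-j)/3)^4
= 1.00000 - 0.59259 + 0.03704 - 0.00000
= 0.44444.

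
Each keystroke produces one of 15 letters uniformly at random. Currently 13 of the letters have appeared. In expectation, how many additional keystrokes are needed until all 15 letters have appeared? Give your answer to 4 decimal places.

The wait to go from k to k+1 distinct letters is geometric with mean 15/(15-k).
Sum over k = 13,...,14: E = 15/2 + 15/1 = 22.50000.

22.5000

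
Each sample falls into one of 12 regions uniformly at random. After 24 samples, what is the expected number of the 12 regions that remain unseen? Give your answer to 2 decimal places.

For each region, P(unseen after 24) = (11/12)^24 = 0.124.
By linearity of expectation, E[unseen] = 12·(11/12)^24 = 1.487.

1.49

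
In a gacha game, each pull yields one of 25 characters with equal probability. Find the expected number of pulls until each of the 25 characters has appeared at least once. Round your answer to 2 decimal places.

After k distinct characters have appeared, the next pull gives a new one with probability (25-k)/25, so the expected wait for the (k+1)-th is 25/(25-k).
E[T] = 25/25 + 25/24 + 25/23 + ... + 25/2 + 25/1 = 25·H_{25}.
H_{25} = 3.816, so E[T] = 95.399.

95.40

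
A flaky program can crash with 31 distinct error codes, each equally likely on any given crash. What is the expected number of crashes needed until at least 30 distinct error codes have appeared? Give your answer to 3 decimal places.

93.845

Going from k to k+1 distinct takes a geometric number of crashes with mean 31/(31-k).
Sum over k = 0,...,29: E = 31/31 + 31/30 + 31/29 + ... + 31/3 + 31/2 = 93.8446.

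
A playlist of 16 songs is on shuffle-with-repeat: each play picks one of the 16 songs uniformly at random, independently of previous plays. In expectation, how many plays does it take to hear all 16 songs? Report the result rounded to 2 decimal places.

Split into phases: going from k distinct to k+1 distinct takes on average 16/(16-k) plays.
E[T] = 16/16 + 16/15 + 16/14 + ... + 16/2 + 16/1 = 16·H_{16}.
H_{16} = 3.381, so E[T] = 54.092.

54.09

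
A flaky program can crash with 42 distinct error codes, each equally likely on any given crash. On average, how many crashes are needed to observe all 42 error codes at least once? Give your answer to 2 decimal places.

181.72

After k distinct error codes have appeared, the next crash gives a new one with probability (42-k)/42, so the expected wait for the (k+1)-th is 42/(42-k).
E[T] = 42/42 + 42/41 + 42/40 + ... + 42/2 + 42/1 = 42·H_{42}.
H_{42} = 4.327, so E[T] = 181.723.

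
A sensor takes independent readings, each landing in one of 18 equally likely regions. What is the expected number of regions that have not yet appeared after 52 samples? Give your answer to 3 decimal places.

0.921

For each region, P(unseen after 52) = (17/18)^52 = 0.0512.
By linearity of expectation, E[unseen] = 18·(17/18)^52 = 0.9214.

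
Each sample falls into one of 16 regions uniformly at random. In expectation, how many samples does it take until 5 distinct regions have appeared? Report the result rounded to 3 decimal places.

5.774

Going from k to k+1 distinct takes a geometric number of samples with mean 16/(16-k).
Sum over k = 0,...,4: E = 16/16 + 16/15 + 16/14 + 16/13 + 16/12 = 5.7736.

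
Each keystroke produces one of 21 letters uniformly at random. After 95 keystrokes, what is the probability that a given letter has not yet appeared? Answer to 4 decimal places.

Each keystroke misses the fixed letter with probability (21-1)/21 = 20/21, independently.
P(still missing after 95) = (20/21)^95 = 0.00971.

0.0097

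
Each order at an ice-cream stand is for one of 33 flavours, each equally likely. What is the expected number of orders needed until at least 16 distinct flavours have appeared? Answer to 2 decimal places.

21.43

Going from k to k+1 distinct takes a geometric number of orders with mean 33/(33-k).
Sum over k = 0,...,15: E = 33/33 + 33/32 + 33/31 + ... + 33/19 + 33/18 = 21.425.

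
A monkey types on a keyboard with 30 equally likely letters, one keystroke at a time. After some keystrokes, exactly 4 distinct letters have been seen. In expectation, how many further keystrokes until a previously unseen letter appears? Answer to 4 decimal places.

1.1538

The number of keystrokes until the next new letter is geometric with success probability 26/30, so its mean is 30/26.
E = 30/26 = 1.15385.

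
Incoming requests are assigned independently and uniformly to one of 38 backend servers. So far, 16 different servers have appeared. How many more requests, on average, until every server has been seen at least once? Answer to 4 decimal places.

140.2509

The wait to go from k to k+1 distinct servers is geometric with mean 38/(38-k).
Sum over k = 16,...,37: E = 38/22 + 38/21 + 38/20 + ... + 38/2 + 38/1 = 140.25090.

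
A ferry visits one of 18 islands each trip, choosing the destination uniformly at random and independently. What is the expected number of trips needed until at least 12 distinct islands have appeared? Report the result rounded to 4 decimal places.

18.8119

Going from k to k+1 distinct takes a geometric number of trips with mean 18/(18-k).
Sum over k = 0,...,11: E = 18/18 + 18/17 + 18/16 + ... + 18/8 + 18/7 = 18.81195.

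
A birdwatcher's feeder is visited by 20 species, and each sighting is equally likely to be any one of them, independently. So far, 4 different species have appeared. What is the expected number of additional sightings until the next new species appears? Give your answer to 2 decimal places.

1.25

The number of sightings until the next new species is geometric with success probability 16/20, so its mean is 20/16.
E = 20/16 = 1.250.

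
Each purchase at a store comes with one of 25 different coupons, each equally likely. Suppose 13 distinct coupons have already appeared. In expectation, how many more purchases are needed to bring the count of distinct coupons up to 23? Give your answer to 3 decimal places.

With k distinct coupons already seen, the next new one takes an expected 25/(25-k) purchases.
Sum over k = 13,...,22: E = 25/12 + 25/11 + 25/10 + ... + 25/4 + 25/3 = 40.0803.

40.080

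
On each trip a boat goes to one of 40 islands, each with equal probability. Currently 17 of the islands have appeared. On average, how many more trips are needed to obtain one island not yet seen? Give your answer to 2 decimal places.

1.74

The number of trips until the next new island is geometric with success probability 23/40, so its mean is 40/23.
E = 40/23 = 1.739.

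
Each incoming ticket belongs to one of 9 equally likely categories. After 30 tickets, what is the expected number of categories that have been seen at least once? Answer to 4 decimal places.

For each category, P(seen in 30 tickets) = 1 - (8/9)^30 = 0.97080.
By linearity of expectation, E[distinct seen] = 9·(1 - (8/9)^30) = 8.73717.

8.7372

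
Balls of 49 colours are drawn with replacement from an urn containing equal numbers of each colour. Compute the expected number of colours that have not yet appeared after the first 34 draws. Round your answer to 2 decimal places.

For each colour, P(unseen after 34) = (48/49)^34 = 0.496.
By linearity of expectation, E[unseen] = 49·(48/49)^34 = 24.307.

24.31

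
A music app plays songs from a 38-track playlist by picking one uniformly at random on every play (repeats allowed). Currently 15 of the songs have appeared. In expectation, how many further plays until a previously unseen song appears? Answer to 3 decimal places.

The number of plays until the next new song is geometric with success probability 23/38, so its mean is 38/23.
E = 38/23 = 1.6522.

1.652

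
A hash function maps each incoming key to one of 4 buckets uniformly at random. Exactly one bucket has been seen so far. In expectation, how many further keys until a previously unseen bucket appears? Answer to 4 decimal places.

The number of keys until the next new bucket is geometric with success probability 3/4, so its mean is 4/3.
E = 4/3 = 1.33333.

1.3333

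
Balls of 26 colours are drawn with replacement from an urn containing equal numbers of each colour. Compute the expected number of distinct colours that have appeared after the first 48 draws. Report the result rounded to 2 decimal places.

22.04

For each colour, P(seen in 48 draws) = 1 - (25/26)^48 = 0.848.
By linearity of expectation, E[distinct seen] = 26·(1 - (25/26)^48) = 22.043.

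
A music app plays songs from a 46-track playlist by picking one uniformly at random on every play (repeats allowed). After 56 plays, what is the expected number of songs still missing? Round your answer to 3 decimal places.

13.434

For each song, P(unseen after 56) = (45/46)^56 = 0.2921.
By linearity of expectation, E[unseen] = 46·(45/46)^56 = 13.4345.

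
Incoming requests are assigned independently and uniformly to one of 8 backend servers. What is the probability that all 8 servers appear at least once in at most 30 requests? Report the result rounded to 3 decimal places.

0.859

By inclusion–exclusion over which servers are missing,
P(all seen) = Σ_{j=0}^{8} (-1)^j C(8,j)((8-j)/8)^30
= 1.0000 - 0.1457 + 0.0050 - 0.0000 + 0.0000 - 0.0000 + 0.0000 - 0.0000 + 0.0000
= 0.8593.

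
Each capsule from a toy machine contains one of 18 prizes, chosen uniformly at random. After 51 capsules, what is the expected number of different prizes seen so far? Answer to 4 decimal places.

For each prize, P(seen in 51 capsules) = 1 - (17/18)^51 = 0.94580.
By linearity of expectation, E[distinct seen] = 18·(1 - (17/18)^51) = 17.02440.

17.0244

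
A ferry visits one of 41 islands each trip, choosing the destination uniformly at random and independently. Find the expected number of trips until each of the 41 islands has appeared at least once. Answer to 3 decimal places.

176.420

The wait to go from k to k+1 distinct islands is geometric with mean 41/(41-k).
E[T] = 41/41 + 41/40 + 41/39 + ... + 41/2 + 41/1 = 41·H_{41}.
H_{41} = 4.3029, so E[T] = 176.4203.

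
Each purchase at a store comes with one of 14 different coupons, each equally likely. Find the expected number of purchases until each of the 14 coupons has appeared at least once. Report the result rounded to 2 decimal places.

After k distinct coupons have appeared, the next purchase gives a new one with probability (14-k)/14, so the expected wait for the (k+1)-th is 14/(14-k).
E[T] = 14/14 + 14/13 + 14/12 + ... + 14/2 + 14/1 = 14·H_{14}.
H_{14} = 3.252, so E[T] = 45.522.

45.52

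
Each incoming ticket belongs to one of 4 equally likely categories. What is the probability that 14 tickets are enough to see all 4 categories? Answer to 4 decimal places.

By inclusion–exclusion over which categories are missing,
P(all seen) = Σ_{j=0}^{4} (-1)^j C(4,j)((4-j)/4)^14
= 1.00000 - 0.07127 + 0.00037 - 0.00000 + 0.00000
= 0.92909.

0.9291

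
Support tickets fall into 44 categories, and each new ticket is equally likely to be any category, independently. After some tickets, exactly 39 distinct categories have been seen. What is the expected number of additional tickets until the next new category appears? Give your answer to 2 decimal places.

The number of tickets until the next new category is geometric with success probability 5/44, so its mean is 44/5.
E = 44/5 = 8.800.

8.80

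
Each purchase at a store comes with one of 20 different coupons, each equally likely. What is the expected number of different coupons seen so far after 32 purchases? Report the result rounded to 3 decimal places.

16.126

For each coupon, P(seen in 32 purchases) = 1 - (19/20)^32 = 0.8063.
By linearity of expectation, E[distinct seen] = 20·(1 - (19/20)^32) = 16.1258.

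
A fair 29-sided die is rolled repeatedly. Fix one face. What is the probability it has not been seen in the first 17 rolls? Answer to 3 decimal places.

0.551

Each roll misses the fixed face with probability (29-1)/29 = 28/29, independently.
P(still missing after 17) = (28/29)^17 = 0.5507.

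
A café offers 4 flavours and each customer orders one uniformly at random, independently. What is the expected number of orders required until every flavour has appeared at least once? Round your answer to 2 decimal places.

After k distinct flavours have appeared, the next order gives a new one with probability (4-k)/4, so the expected wait for the (k+1)-th is 4/(4-k).
E[T] = 4/4 + 4/3 + 4/2 + 4/1 = 4·H_{4}.
H_{4} = 2.083, so E[T] = 8.333.

8.33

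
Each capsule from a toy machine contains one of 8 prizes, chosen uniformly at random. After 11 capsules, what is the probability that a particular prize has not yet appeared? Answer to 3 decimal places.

0.230

On each capsule the fixed prize fails to appear with probability 7/8.
P(still missing after 11) = (7/8)^11 = 0.2302.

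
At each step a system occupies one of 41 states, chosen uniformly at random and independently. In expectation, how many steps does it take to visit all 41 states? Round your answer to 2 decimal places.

The wait to go from k to k+1 distinct states is geometric with mean 41/(41-k).
E[T] = 41/41 + 41/40 + 41/39 + ... + 41/2 + 41/1 = 41·H_{41}.
H_{41} = 4.303, so E[T] = 176.420.

176.42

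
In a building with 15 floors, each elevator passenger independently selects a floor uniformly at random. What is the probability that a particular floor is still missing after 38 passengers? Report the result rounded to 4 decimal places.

On each passenger the fixed floor fails to appear with probability 14/15.
P(still missing after 38) = (14/15)^38 = 0.07268.

0.0727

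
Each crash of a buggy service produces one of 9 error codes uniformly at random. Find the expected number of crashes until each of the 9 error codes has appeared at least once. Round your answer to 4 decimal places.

After k distinct error codes have appeared, the next crash gives a new one with probability (9-k)/9, so the expected wait for the (k+1)-th is 9/(9-k).
E[T] = 9/9 + 9/8 + 9/7 + ... + 9/2 + 9/1 = 9·H_{9}.
H_{9} = 2.82897, so E[T] = 25.46071.

25.4607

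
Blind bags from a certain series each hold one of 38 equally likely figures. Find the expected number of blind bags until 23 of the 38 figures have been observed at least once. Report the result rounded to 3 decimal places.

Going from k to k+1 distinct takes a geometric number of blind bags with mean 38/(38-k).
Sum over k = 0,...,22: E = 38/38 + 38/37 + 38/36 + ... + 38/17 + 38/16 = 34.5676.

34.568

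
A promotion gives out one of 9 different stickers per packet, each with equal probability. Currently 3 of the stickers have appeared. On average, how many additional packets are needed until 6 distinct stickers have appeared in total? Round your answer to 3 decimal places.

5.550

The wait to go from k to k+1 distinct stickers is geometric with mean 9/(9-k).
Sum over k = 3,...,5: E = 9/6 + 9/5 + 9/4 = 5.5500.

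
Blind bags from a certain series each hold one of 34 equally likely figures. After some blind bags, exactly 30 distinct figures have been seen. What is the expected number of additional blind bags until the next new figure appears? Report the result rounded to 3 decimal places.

Each blind bag yields a new figure with probability (34-30)/34 = 4/34, so the wait is geometric with mean 34/4.
E = 34/4 = 8.5000.

8.500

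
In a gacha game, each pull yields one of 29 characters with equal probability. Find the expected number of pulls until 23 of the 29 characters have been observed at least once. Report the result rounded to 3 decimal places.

43.838

Going from k to k+1 distinct takes a geometric number of pulls with mean 29/(29-k).
Sum over k = 0,...,22: E = 29/29 + 29/28 + 29/27 + ... + 29/8 + 29/7 = 43.8380.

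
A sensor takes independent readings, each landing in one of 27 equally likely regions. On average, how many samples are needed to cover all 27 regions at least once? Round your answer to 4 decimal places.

Split into phases: going from k distinct to k+1 distinct takes on average 27/(27-k) samples.
E[T] = 27/27 + 27/26 + 27/25 + ... + 27/2 + 27/1 = 27·H_{27}.
H_{27} = 3.89146, so E[T] = 105.06933.

105.0693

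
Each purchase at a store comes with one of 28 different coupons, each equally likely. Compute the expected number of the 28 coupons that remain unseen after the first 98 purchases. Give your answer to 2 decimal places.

0.79

For each coupon, P(unseen after 98) = (27/28)^98 = 0.028.
By linearity of expectation, E[unseen] = 28·(27/28)^98 = 0.793.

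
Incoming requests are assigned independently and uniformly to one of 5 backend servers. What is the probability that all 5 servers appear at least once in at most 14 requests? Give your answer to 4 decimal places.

0.7879

Let A_i be the event that server i is missing after 14 requests. By inclusion–exclusion on the A_i,
P(all seen) = Σ_{j=0}^{5} (-1)^j C(5,j)((5-j)/5)^14
= 1.00000 - 0.21990 + 0.00784 - 0.00003 + 0.00000 - 0.00000
= 0.78791.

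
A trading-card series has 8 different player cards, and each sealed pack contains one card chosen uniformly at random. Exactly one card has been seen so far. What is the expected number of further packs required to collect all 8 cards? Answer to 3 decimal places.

20.743

From k distinct to k+1 distinct takes on average 8/(8-k) packs.
Sum over k = 1,...,7: E = 8/7 + 8/6 + 8/5 + ... + 8/2 + 8/1 = 20.7429.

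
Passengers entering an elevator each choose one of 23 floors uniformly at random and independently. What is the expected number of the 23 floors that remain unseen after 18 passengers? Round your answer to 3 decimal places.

For each floor, P(unseen after 18) = (22/23)^18 = 0.4493.
By linearity of expectation, E[unseen] = 23·(22/23)^18 = 10.3332.

10.333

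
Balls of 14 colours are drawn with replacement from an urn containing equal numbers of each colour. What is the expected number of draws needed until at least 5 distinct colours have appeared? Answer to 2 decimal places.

With k distinct colours already seen, the next new one arrives after an expected 14/(14-k) draws.
Sum over k = 0,...,4: E = 14/14 + 14/13 + 14/12 + 14/11 + 14/10 = 5.916.

5.92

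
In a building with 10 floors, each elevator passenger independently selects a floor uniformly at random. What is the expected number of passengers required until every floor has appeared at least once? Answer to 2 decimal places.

29.29

After k distinct floors have appeared, the next passenger gives a new one with probability (10-k)/10, so the expected wait for the (k+1)-th is 10/(10-k).
E[T] = 10/10 + 10/9 + 10/8 + ... + 10/2 + 10/1 = 10·H_{10}.
H_{10} = 2.929, so E[T] = 29.290.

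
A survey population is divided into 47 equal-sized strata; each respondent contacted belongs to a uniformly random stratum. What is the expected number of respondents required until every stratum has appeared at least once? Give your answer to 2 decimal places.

208.58

After k distinct strata have appeared, the next respondent gives a new one with probability (47-k)/47, so the expected wait for the (k+1)-th is 47/(47-k).
E[T] = 47/47 + 47/46 + 47/45 + ... + 47/2 + 47/1 = 47·H_{47}.
H_{47} = 4.438, so E[T] = 208.584.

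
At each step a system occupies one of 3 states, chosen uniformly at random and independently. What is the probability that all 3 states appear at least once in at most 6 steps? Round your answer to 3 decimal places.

Let A_i be the event that state i is missing after 6 steps. By inclusion–exclusion on the A_i,
P(all seen) = Σ_{j=0}^{3} (-1)^j C(3,j)((3-j)/3)^6
= 1.0000 - 0.2634 + 0.0041 - 0.0000
= 0.7407.

0.741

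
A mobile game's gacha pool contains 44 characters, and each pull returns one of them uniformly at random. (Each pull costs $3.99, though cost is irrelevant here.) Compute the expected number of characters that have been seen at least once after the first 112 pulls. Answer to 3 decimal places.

For each character, P(seen in 112 pulls) = 1 - (43/44)^112 = 0.9238.
By linearity of expectation, E[distinct seen] = 44·(1 - (43/44)^112) = 40.6486.

40.649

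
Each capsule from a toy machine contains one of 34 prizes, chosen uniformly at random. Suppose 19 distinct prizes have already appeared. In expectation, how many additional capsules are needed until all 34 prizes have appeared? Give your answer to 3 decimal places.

112.820

With k distinct prizes already seen, the next new one takes an expected 34/(34-k) capsules.
Sum over k = 19,...,33: E = 34/15 + 34/14 + 34/13 + ... + 34/2 + 34/1 = 112.8198.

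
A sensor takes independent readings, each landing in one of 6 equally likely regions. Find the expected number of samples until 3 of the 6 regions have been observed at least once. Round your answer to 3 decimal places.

Going from k to k+1 distinct takes a geometric number of samples with mean 6/(6-k).
Sum over k = 0,...,2: E = 6/6 + 6/5 + 6/4 = 3.7000.

3.700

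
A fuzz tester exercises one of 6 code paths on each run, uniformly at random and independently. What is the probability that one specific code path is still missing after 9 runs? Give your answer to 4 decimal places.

0.1938

Each run misses the fixed code path with probability (6-1)/6 = 5/6, independently.
P(still missing after 9) = (5/6)^9 = 0.19381.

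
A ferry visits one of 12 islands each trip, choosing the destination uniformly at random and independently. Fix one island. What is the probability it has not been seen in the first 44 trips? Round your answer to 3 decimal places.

Each trip misses the fixed island with probability (12-1)/12 = 11/12, independently.
P(still missing after 44) = (11/12)^44 = 0.0217.

0.022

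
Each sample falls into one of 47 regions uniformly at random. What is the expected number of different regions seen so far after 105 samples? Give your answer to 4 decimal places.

For each region, P(seen in 105 samples) = 1 - (46/47)^105 = 0.89546.
By linearity of expectation, E[distinct seen] = 47·(1 - (46/47)^105) = 42.08645.

42.0865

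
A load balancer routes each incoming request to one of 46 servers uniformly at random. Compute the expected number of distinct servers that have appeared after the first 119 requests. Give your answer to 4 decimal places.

42.6359

For each server, P(seen in 119 requests) = 1 - (45/46)^119 = 0.92687.
By linearity of expectation, E[distinct seen] = 46·(1 - (45/46)^119) = 42.63593.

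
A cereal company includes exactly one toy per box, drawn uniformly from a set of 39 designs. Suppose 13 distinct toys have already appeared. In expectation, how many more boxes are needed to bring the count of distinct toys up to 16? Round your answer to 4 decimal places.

4.6850

From k distinct to k+1 distinct takes on average 39/(39-k) boxes.
Sum over k = 13,...,15: E = 39/26 + 39/25 + 39/24 = 4.68500.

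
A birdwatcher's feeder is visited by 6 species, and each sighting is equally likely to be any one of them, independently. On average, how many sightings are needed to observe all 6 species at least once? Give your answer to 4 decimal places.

14.7000

Split into phases: going from k distinct to k+1 distinct takes on average 6/(6-k) sightings.
E[T] = 6/6 + 6/5 + 6/4 + 6/3 + 6/2 + 6/1 = 6·H_{6}.
H_{6} = 2.45000, so E[T] = 14.70000.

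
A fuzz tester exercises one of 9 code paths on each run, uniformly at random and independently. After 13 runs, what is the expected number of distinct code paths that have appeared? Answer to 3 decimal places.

For each code path, P(seen in 13 runs) = 1 - (8/9)^13 = 0.7837.
By linearity of expectation, E[distinct seen] = 9·(1 - (8/9)^13) = 7.0535.

7.053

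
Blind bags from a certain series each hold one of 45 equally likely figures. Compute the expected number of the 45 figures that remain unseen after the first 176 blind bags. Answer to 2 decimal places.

0.86

For each figure, P(unseen after 176) = (44/45)^176 = 0.019.
By linearity of expectation, E[unseen] = 45·(44/45)^176 = 0.862.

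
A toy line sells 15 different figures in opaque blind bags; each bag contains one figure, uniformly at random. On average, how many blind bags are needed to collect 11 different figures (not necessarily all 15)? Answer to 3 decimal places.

18.523

With k distinct figures already seen, the next new one arrives after an expected 15/(15-k) blind bags.
Sum over k = 0,...,10: E = 15/15 + 15/14 + 15/13 + ... + 15/6 + 15/5 = 18.5234.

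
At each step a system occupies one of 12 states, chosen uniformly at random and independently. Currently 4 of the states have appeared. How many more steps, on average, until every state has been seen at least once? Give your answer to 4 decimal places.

32.6143

From k distinct to k+1 distinct takes on average 12/(12-k) steps.
Sum over k = 4,...,11: E = 12/8 + 12/7 + 12/6 + ... + 12/2 + 12/1 = 32.61429.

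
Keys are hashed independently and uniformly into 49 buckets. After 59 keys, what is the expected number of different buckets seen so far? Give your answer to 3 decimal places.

34.484

For each bucket, P(seen in 59 keys) = 1 - (48/49)^59 = 0.7037.
By linearity of expectation, E[distinct seen] = 49·(1 - (48/49)^59) = 34.4836.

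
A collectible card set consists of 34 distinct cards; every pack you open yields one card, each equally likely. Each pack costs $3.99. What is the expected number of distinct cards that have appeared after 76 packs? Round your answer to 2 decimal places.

For each card, P(seen in 76 packs) = 1 - (33/34)^76 = 0.897.
By linearity of expectation, E[distinct seen] = 34·(1 - (33/34)^76) = 30.483.

30.48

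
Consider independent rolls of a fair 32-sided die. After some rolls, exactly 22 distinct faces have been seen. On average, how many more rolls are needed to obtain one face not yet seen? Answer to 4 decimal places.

Each roll yields a new face with probability (32-22)/32 = 10/32, so the wait is geometric with mean 32/10.
E = 32/10 = 3.20000.

3.2000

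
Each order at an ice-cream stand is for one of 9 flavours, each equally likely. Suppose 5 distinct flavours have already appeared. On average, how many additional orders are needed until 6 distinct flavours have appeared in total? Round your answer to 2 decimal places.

2.25

The wait to go from k to k+1 distinct flavours is geometric with mean 9/(9-k).
Only the k = 5 term is needed: E = 9/4 = 2.250.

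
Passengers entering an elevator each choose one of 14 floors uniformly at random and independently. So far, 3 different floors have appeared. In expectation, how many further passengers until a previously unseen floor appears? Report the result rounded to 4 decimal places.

The number of passengers until the next new floor is geometric with success probability 11/14, so its mean is 14/11.
E = 14/11 = 1.27273.

1.2727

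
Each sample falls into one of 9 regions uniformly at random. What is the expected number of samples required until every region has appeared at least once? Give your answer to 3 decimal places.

25.461

The wait to go from k to k+1 distinct regions is geometric with mean 9/(9-k).
E[T] = 9/9 + 9/8 + 9/7 + ... + 9/2 + 9/1 = 9·H_{9}.
H_{9} = 2.8290, so E[T] = 25.4607.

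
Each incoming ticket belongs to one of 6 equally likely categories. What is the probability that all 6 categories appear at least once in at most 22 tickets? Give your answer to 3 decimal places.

By inclusion–exclusion over which categories are missing,
P(all seen) = Σ_{j=0}^{6} (-1)^j C(6,j)((6-j)/6)^22
= 1.0000 - 0.1087 + 0.0020 - 0.0000 + 0.0000 - 0.0000 + 0.0000
= 0.8933.

0.893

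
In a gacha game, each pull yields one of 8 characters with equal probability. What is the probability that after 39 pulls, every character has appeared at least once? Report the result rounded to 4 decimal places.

0.9566

By inclusion–exclusion over which characters are missing,
P(all seen) = Σ_{j=0}^{8} (-1)^j C(8,j)((8-j)/8)^39
= 1.00000 - 0.04379 + 0.00038 - 0.00000 + 0.00000 - 0.00000 + 0.00000 - 0.00000 + 0.00000
= 0.95658.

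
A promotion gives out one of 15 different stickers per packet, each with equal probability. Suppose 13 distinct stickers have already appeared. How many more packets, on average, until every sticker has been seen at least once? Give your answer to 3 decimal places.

With k distinct stickers already seen, the next new one takes an expected 15/(15-k) packets.
Sum over k = 13,...,14: E = 15/2 + 15/1 = 22.5000.

22.500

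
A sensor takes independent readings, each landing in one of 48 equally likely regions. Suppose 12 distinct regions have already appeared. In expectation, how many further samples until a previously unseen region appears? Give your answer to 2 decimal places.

1.33

Each sample yields a new region with probability (48-12)/48 = 36/48, so the wait is geometric with mean 48/36.
E = 48/36 = 1.333.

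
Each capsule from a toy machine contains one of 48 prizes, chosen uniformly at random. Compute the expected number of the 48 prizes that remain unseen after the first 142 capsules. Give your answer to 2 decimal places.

2.41

For each prize, P(unseen after 142) = (47/48)^142 = 0.050.
By linearity of expectation, E[unseen] = 48·(47/48)^142 = 2.415.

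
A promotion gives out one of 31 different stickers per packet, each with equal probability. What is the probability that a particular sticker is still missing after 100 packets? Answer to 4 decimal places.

0.0377

Each packet misses the fixed sticker with probability (31-1)/31 = 30/31, independently.
P(still missing after 100) = (30/31)^100 = 0.03767.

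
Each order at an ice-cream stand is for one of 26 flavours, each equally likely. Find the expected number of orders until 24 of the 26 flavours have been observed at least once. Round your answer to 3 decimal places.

61.215

Going from k to k+1 distinct takes a geometric number of orders with mean 26/(26-k).
Sum over k = 0,...,23: E = 26/26 + 26/25 + 26/24 + ... + 26/4 + 26/3 = 61.2149.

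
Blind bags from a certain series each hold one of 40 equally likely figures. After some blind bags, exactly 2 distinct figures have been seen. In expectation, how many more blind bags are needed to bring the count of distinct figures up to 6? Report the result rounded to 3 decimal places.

From k distinct to k+1 distinct takes on average 40/(40-k) blind bags.
Sum over k = 2,...,5: E = 40/38 + 40/37 + 40/36 + 40/35 = 4.3877.

4.388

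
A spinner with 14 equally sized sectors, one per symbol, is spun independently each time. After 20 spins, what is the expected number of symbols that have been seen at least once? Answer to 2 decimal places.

10.82

For each symbol, P(seen in 20 spins) = 1 - (13/14)^20 = 0.773.
By linearity of expectation, E[distinct seen] = 14·(1 - (13/14)^20) = 10.820.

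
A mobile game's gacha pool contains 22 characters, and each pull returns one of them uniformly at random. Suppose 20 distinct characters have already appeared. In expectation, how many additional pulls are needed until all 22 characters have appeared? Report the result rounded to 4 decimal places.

33.0000

The wait to go from k to k+1 distinct characters is geometric with mean 22/(22-k).
Sum over k = 20,...,21: E = 22/2 + 22/1 = 33.00000.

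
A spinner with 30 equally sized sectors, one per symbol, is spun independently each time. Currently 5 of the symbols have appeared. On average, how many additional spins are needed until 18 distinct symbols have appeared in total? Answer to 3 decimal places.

21.382

The wait to go from k to k+1 distinct symbols is geometric with mean 30/(30-k).
Sum over k = 5,...,17: E = 30/25 + 30/24 + 30/23 + ... + 30/14 + 30/13 = 21.3824.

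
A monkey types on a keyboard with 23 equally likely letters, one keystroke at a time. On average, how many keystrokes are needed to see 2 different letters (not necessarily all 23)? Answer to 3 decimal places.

2.045

Going from k to k+1 distinct takes a geometric number of keystrokes with mean 23/(23-k).
Sum over k = 0,...,1: E = 23/23 + 23/22 = 2.0455.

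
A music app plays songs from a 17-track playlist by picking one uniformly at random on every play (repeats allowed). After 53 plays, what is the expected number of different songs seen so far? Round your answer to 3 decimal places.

For each song, P(seen in 53 plays) = 1 - (16/17)^53 = 0.9598.
By linearity of expectation, E[distinct seen] = 17·(1 - (16/17)^53) = 16.3161.

16.316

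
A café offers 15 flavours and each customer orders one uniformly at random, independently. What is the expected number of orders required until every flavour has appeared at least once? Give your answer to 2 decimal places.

49.77

The wait to go from k to k+1 distinct flavours is geometric with mean 15/(15-k).
E[T] = 15/15 + 15/14 + 15/13 + ... + 15/2 + 15/1 = 15·H_{15}.
H_{15} = 3.318, so E[T] = 49.773.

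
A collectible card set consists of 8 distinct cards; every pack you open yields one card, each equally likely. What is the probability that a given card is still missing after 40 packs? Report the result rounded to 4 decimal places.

Each pack misses the fixed card with probability (8-1)/8 = 7/8, independently.
P(still missing after 40) = (7/8)^40 = 0.00479.

0.0048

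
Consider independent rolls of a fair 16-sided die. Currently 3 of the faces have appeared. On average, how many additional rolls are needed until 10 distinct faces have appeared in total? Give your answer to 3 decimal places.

With k distinct faces already seen, the next new one takes an expected 16/(16-k) rolls.
Sum over k = 3,...,9: E = 16/13 + 16/12 + 16/11 + ... + 16/8 + 16/7 = 11.6821.

11.682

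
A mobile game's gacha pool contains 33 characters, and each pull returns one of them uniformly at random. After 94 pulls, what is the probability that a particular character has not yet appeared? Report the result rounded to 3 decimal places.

0.055

Each pull misses the fixed character with probability (33-1)/33 = 32/33, independently.
P(still missing after 94) = (32/33)^94 = 0.0554.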